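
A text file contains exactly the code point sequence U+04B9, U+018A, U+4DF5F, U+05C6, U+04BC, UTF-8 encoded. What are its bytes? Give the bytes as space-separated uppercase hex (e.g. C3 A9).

U+04B9: 2-byte form → D2 B9.
U+018A: 2-byte form → C6 8A.
U+4DF5F: 4-byte form → F1 8D BD 9F.
U+05C6: 2-byte form → D7 86.
U+04BC: 2-byte form → D2 BC.
Concatenated (12 bytes): D2 B9 C6 8A F1 8D BD 9F D7 86 D2 BC.

D2 B9 C6 8A F1 8D BD 9F D7 86 D2 BC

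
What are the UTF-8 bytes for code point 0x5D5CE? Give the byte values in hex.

F1 9D 97 8E

U+5D5CE = 0x5D5CE = 382414 decimal. In range U+10000–U+10FFFF → 4-byte form: 11110xxx 10xxxxxx 10xxxxxx 10xxxxxx.
Binary (21 bits): 001011101010111001110.
Split 3+6+6+6: 001 | 011101 | 010111 | 001110.
Byte 1: 11110001 = 0xF1.
Byte 2: 10011101 = 0x9D.
Byte 3: 10010111 = 0x97.
Byte 4: 10001110 = 0x8E.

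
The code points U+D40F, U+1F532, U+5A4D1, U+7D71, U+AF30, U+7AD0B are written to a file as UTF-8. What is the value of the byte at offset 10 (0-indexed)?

0x91

U+D40F → 3-byte form ED 90 8F at offsets 0–2.
U+1F532 → 4-byte form F0 9F 94 B2 at offsets 3–6.
U+5A4D1 → 4-byte form F1 9A 93 91 at offsets 7–10.
Offset 10 falls in char 3's range; it's byte 4 of F1 9A 93 91 = 0x91.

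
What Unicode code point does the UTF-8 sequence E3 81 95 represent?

U+3055

Leading byte 0xE3 = 11100011 matches 1110xxxx → 3-byte sequence.
Byte 1: 0xE3 = 11100011, payload 0011 (4 bits).
Byte 2: 0x81 = 10000001 (10xxxxxx ✓), payload 000001.
Byte 3: 0x95 = 10010101 (10xxxxxx ✓), payload 010101.
Concatenate: 0011000001010101 = 0x3055 (16 bits → U+3055).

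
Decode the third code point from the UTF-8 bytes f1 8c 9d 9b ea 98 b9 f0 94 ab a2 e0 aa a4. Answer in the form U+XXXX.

U+14AE2

Offset 0: leading byte 0xF1 = 11110001 → 4-byte char #1 = F1 8C 9D 9B.
Offset 4: leading byte 0xEA = 11101010 → 3-byte char #2 = EA 98 B9.
Offset 7: leading byte 0xF0 = 11110000 → 4-byte char #3 = F0 94 AB A2.
Leading byte 0xF0 = 11110000 matches 11110xxx → 4-byte sequence.
Byte 1: 0xF0 = 11110000, payload 000 (3 bits).
Byte 2: 0x94 = 10010100 (10xxxxxx ✓), payload 010100.
Byte 3: 0xAB = 10101011 (10xxxxxx ✓), payload 101011.
Byte 4: 0xA2 = 10100010 (10xxxxxx ✓), payload 100010.
Concatenate: 000010100101011100010 = 0x14AE2 (21 bits → U+14AE2).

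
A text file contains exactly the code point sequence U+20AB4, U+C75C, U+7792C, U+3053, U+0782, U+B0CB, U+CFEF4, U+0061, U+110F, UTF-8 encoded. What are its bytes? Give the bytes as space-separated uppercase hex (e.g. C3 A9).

F0 A0 AA B4 EC 9D 9C F1 B7 A4 AC E3 81 93 DE 82 EB 83 8B F3 8F BB B4 61 E1 84 8F

U+20AB4: 4-byte form → F0 A0 AA B4.
U+C75C: 3-byte form → EC 9D 9C.
U+7792C: 4-byte form → F1 B7 A4 AC.
U+3053: 3-byte form → E3 81 93.
U+0782: 2-byte form → DE 82.
U+B0CB: 3-byte form → EB 83 8B.
U+CFEF4: 4-byte form → F3 8F BB B4.
U+0061: 1-byte form → 61.
U+110F: 3-byte form → E1 84 8F.
Concatenated (27 bytes): F0 A0 AA B4 EC 9D 9C F1 B7 A4 AC E3 81 93 DE 82 EB 83 8B F3 8F BB B4 61 E1 84 8F.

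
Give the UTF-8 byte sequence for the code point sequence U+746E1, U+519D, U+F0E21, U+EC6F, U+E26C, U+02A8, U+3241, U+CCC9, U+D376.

F1 B4 9B A1 E5 86 9D F3 B0 B8 A1 EE B1 AF EE 89 AC CA A8 E3 89 81 EC B3 89 ED 8D B6

U+746E1: 4-byte form → F1 B4 9B A1.
U+519D: 3-byte form → E5 86 9D.
U+F0E21: 4-byte form → F3 B0 B8 A1.
U+EC6F: 3-byte form → EE B1 AF.
U+E26C: 3-byte form → EE 89 AC.
U+02A8: 2-byte form → CA A8.
U+3241: 3-byte form → E3 89 81.
U+CCC9: 3-byte form → EC B3 89.
U+D376: 3-byte form → ED 8D B6.
Concatenated (28 bytes): F1 B4 9B A1 E5 86 9D F3 B0 B8 A1 EE B1 AF EE 89 AC CA A8 E3 89 81 EC B3 89 ED 8D B6.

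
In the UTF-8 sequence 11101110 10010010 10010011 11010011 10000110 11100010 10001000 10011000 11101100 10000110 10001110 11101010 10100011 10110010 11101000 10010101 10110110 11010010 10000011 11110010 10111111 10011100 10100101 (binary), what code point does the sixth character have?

Offset 0: leading byte 0xEE = 11101110 → 3-byte char #1 = EE 92 93.
Offset 3: leading byte 0xD3 = 11010011 → 2-byte char #2 = D3 86.
Offset 5: leading byte 0xE2 = 11100010 → 3-byte char #3 = E2 88 98.
Offset 8: leading byte 0xEC = 11101100 → 3-byte char #4 = EC 86 8E.
Offset 11: leading byte 0xEA = 11101010 → 3-byte char #5 = EA A3 B2.
Offset 14: leading byte 0xE8 = 11101000 → 3-byte char #6 = E8 95 B6.
Leading byte 0xE8 = 11101000 matches 1110xxxx → 3-byte sequence.
Byte 1: 0xE8 = 11101000, payload 1000 (4 bits).
Byte 2: 0x95 = 10010101 (10xxxxxx ✓), payload 010101.
Byte 3: 0xB6 = 10110110 (10xxxxxx ✓), payload 110110.
Concatenate: 1000010101110110 = 0x8576 (16 bits → U+8576).

U+8576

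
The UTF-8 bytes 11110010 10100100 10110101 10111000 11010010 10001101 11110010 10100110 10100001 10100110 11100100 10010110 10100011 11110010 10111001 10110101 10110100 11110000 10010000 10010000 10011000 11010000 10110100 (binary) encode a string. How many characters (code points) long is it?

7

Byte at offset 0: 0xF2 = 11110010 → 4-byte char (#1). Advance 4.
Byte at offset 4: 0xD2 = 11010010 → 2-byte char (#2). Advance 2.
Byte at offset 6: 0xF2 = 11110010 → 4-byte char (#3). Advance 4.
Byte at offset 10: 0xE4 = 11100100 → 3-byte char (#4). Advance 3.
Byte at offset 13: 0xF2 = 11110010 → 4-byte char (#5). Advance 4.
Byte at offset 17: 0xF0 = 11110000 → 4-byte char (#6). Advance 4.
Byte at offset 21: 0xD0 = 11010000 → 2-byte char (#7). Advance 2.
Reached end at offset 23 after 7 code points.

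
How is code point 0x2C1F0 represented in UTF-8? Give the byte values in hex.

F0 AC 87 B0

U+2C1F0 = 0x2C1F0 = 180720 decimal. In range U+10000–U+10FFFF → 4-byte form: 11110xxx 10xxxxxx 10xxxxxx 10xxxxxx.
Binary (21 bits): 000101100000111110000.
Split 3+6+6+6: 000 | 101100 | 000111 | 110000.
Byte 1: 11110000 = 0xF0.
Byte 2: 10101100 = 0xAC.
Byte 3: 10000111 = 0x87.
Byte 4: 10110000 = 0xB0.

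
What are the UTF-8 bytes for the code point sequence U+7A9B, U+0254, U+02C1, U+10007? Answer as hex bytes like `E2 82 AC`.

E7 AA 9B C9 94 CB 81 F0 90 80 87

U+7A9B: 3-byte form → E7 AA 9B.
U+0254: 2-byte form → C9 94.
U+02C1: 2-byte form → CB 81.
U+10007: 4-byte form → F0 90 80 87.
Concatenated (11 bytes): E7 AA 9B C9 94 CB 81 F0 90 80 87.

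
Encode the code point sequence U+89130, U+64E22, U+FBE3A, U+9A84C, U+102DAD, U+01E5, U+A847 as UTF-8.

U+89130: 4-byte form → F2 89 84 B0.
U+64E22: 4-byte form → F1 A4 B8 A2.
U+FBE3A: 4-byte form → F3 BB B8 BA.
U+9A84C: 4-byte form → F2 9A A1 8C.
U+102DAD: 4-byte form → F4 82 B6 AD.
U+01E5: 2-byte form → C7 A5.
U+A847: 3-byte form → EA A1 87.
Concatenated (25 bytes): F2 89 84 B0 F1 A4 B8 A2 F3 BB B8 BA F2 9A A1 8C F4 82 B6 AD C7 A5 EA A1 87.

F2 89 84 B0 F1 A4 B8 A2 F3 BB B8 BA F2 9A A1 8C F4 82 B6 AD C7 A5 EA A1 87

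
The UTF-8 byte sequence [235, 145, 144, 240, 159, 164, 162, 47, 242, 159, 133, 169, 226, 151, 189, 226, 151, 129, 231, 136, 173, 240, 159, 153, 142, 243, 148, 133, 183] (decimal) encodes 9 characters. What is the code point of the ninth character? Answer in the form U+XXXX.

U+D4177

Offset 0: leading byte 0xEB = 11101011 → 3-byte char #1 = EB 91 90.
Offset 3: leading byte 0xF0 = 11110000 → 4-byte char #2 = F0 9F A4 A2.
Offset 7: leading byte 0x2F = 00101111 → 1-byte char #3 = 2F.
Offset 8: leading byte 0xF2 = 11110010 → 4-byte char #4 = F2 9F 85 A9.
Offset 12: leading byte 0xE2 = 11100010 → 3-byte char #5 = E2 97 BD.
Offset 15: leading byte 0xE2 = 11100010 → 3-byte char #6 = E2 97 81.
Offset 18: leading byte 0xE7 = 11100111 → 3-byte char #7 = E7 88 AD.
Offset 21: leading byte 0xF0 = 11110000 → 4-byte char #8 = F0 9F 99 8E.
Offset 25: leading byte 0xF3 = 11110011 → 4-byte char #9 = F3 94 85 B7.
Leading byte 0xF3 = 11110011 matches 11110xxx → 4-byte sequence.
Byte 1: 0xF3 = 11110011, payload 011 (3 bits).
Byte 2: 0x94 = 10010100 (10xxxxxx ✓), payload 010100.
Byte 3: 0x85 = 10000101 (10xxxxxx ✓), payload 000101.
Byte 4: 0xB7 = 10110111 (10xxxxxx ✓), payload 110111.
Concatenate: 011010100000101110111 = 0xD4177 (21 bits → U+D4177).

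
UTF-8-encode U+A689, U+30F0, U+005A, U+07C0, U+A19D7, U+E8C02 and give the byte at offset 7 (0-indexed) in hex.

0xDF

U+A689 → 3-byte form EA 9A 89 at offsets 0–2.
U+30F0 → 3-byte form E3 83 B0 at offsets 3–5.
U+005A → 1-byte form 5A at offsets 6–6.
U+07C0 → 2-byte form DF 80 at offsets 7–8.
Offset 7 falls in char 4's range; it's byte 1 of DF 80 = 0xDF.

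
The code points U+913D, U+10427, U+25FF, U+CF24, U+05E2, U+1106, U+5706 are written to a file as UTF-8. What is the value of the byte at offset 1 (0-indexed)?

0x84

U+913D → 3-byte form E9 84 BD at offsets 0–2.
Offset 1 falls in char 1's range; it's byte 2 of E9 84 BD = 0x84.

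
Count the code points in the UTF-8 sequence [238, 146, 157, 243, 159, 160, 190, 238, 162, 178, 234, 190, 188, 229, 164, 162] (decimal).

5

Byte at offset 0: 0xEE = 11101110 → 3-byte char (#1). Advance 3.
Byte at offset 3: 0xF3 = 11110011 → 4-byte char (#2). Advance 4.
Byte at offset 7: 0xEE = 11101110 → 3-byte char (#3). Advance 3.
Byte at offset 10: 0xEA = 11101010 → 3-byte char (#4). Advance 3.
Byte at offset 13: 0xE5 = 11100101 → 3-byte char (#5). Advance 3.
Reached end at offset 16 after 5 code points.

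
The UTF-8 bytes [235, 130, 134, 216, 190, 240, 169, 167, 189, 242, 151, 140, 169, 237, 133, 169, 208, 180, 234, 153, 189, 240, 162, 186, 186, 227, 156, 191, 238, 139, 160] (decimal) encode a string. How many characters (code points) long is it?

Byte at offset 0: 0xEB = 11101011 → 3-byte char (#1). Advance 3.
Byte at offset 3: 0xD8 = 11011000 → 2-byte char (#2). Advance 2.
Byte at offset 5: 0xF0 = 11110000 → 4-byte char (#3). Advance 4.
Byte at offset 9: 0xF2 = 11110010 → 4-byte char (#4). Advance 4.
Byte at offset 13: 0xED = 11101101 → 3-byte char (#5). Advance 3.
Byte at offset 16: 0xD0 = 11010000 → 2-byte char (#6). Advance 2.
Byte at offset 18: 0xEA = 11101010 → 3-byte char (#7). Advance 3.
Byte at offset 21: 0xF0 = 11110000 → 4-byte char (#8). Advance 4.
Byte at offset 25: 0xE3 = 11100011 → 3-byte char (#9). Advance 3.
Byte at offset 28: 0xEE = 11101110 → 3-byte char (#10). Advance 3.
Reached end at offset 31 after 10 code points.

10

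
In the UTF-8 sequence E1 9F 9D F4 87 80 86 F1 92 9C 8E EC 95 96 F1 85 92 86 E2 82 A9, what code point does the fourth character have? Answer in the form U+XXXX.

Offset 0: leading byte 0xE1 = 11100001 → 3-byte char #1 = E1 9F 9D.
Offset 3: leading byte 0xF4 = 11110100 → 4-byte char #2 = F4 87 80 86.
Offset 7: leading byte 0xF1 = 11110001 → 4-byte char #3 = F1 92 9C 8E.
Offset 11: leading byte 0xEC = 11101100 → 3-byte char #4 = EC 95 96.
Leading byte 0xEC = 11101100 matches 1110xxxx → 3-byte sequence.
Byte 1: 0xEC = 11101100, payload 1100 (4 bits).
Byte 2: 0x95 = 10010101 (10xxxxxx ✓), payload 010101.
Byte 3: 0x96 = 10010110 (10xxxxxx ✓), payload 010110.
Concatenate: 1100010101010110 = 0xC556 (16 bits → U+C556).

U+C556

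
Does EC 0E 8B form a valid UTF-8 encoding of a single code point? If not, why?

Leading byte 0xEC = 11101100 → 3-byte form.
Byte 2 is 0x0E = 00001110, which is not 10xxxxxx — expected a continuation byte.

invalid (non-continuation byte where continuation expected)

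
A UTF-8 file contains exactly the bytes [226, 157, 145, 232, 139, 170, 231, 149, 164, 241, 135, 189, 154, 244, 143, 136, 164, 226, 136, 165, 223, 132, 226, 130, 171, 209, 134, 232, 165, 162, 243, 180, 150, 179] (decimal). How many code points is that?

Byte at offset 0: 0xE2 = 11100010 → 3-byte char (#1). Advance 3.
Byte at offset 3: 0xE8 = 11101000 → 3-byte char (#2). Advance 3.
Byte at offset 6: 0xE7 = 11100111 → 3-byte char (#3). Advance 3.
Byte at offset 9: 0xF1 = 11110001 → 4-byte char (#4). Advance 4.
Byte at offset 13: 0xF4 = 11110100 → 4-byte char (#5). Advance 4.
Byte at offset 17: 0xE2 = 11100010 → 3-byte char (#6). Advance 3.
Byte at offset 20: 0xDF = 11011111 → 2-byte char (#7). Advance 2.
Byte at offset 22: 0xE2 = 11100010 → 3-byte char (#8). Advance 3.
Byte at offset 25: 0xD1 = 11010001 → 2-byte char (#9). Advance 2.
Byte at offset 27: 0xE8 = 11101000 → 3-byte char (#10). Advance 3.
Byte at offset 30: 0xF3 = 11110011 → 4-byte char (#11). Advance 4.
Reached end at offset 34 after 11 code points.

11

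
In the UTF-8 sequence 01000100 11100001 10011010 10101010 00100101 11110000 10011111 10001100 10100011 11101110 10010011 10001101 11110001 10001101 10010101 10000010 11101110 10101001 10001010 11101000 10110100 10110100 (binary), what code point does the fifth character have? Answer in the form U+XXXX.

Offset 0: leading byte 0x44 = 01000100 → 1-byte char #1 = 44.
Offset 1: leading byte 0xE1 = 11100001 → 3-byte char #2 = E1 9A AA.
Offset 4: leading byte 0x25 = 00100101 → 1-byte char #3 = 25.
Offset 5: leading byte 0xF0 = 11110000 → 4-byte char #4 = F0 9F 8C A3.
Offset 9: leading byte 0xEE = 11101110 → 3-byte char #5 = EE 93 8D.
Leading byte 0xEE = 11101110 matches 1110xxxx → 3-byte sequence.
Byte 1: 0xEE = 11101110, payload 1110 (4 bits).
Byte 2: 0x93 = 10010011 (10xxxxxx ✓), payload 010011.
Byte 3: 0x8D = 10001101 (10xxxxxx ✓), payload 001101.
Concatenate: 1110010011001101 = 0xE4CD (16 bits → U+E4CD).

U+E4CD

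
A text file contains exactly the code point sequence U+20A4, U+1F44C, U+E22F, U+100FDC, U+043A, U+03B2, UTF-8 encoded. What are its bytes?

E2 82 A4 F0 9F 91 8C EE 88 AF F4 80 BF 9C D0 BA CE B2

U+20A4: 3-byte form → E2 82 A4.
U+1F44C: 4-byte form → F0 9F 91 8C.
U+E22F: 3-byte form → EE 88 AF.
U+100FDC: 4-byte form → F4 80 BF 9C.
U+043A: 2-byte form → D0 BA.
U+03B2: 2-byte form → CE B2.
Concatenated (18 bytes): E2 82 A4 F0 9F 91 8C EE 88 AF F4 80 BF 9C D0 BA CE B2.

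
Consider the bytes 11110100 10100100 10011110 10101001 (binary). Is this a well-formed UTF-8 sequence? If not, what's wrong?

invalid (encodes a value above U+10FFFF)

Leading byte 0xF4 = 11110100 → 4-byte form.
Payload = 0x1247A9, which exceeds U+10FFFF, the maximum Unicode code point. (Leading bytes F5–FF, or F4 followed by ≥ 0x90, are invalid.)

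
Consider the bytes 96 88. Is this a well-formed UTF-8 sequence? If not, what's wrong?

invalid (continuation byte with no leading byte)

Byte 0x96 = 10010110 has the form 10xxxxxx — a continuation byte — but there is no preceding leading byte.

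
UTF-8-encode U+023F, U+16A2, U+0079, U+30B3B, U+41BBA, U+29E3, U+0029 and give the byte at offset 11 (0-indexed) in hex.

U+023F → 2-byte form C8 BF at offsets 0–1.
U+16A2 → 3-byte form E1 9A A2 at offsets 2–4.
U+0079 → 1-byte form 79 at offsets 5–5.
U+30B3B → 4-byte form F0 B0 AC BB at offsets 6–9.
U+41BBA → 4-byte form F1 81 AE BA at offsets 10–13.
Offset 11 falls in char 5's range; it's byte 2 of F1 81 AE BA = 0x81.

0x81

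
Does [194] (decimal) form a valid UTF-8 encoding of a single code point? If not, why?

invalid (sequence truncated)

Leading byte 0xC2 = 11000010 → 2-byte form, but only 1 byte is present.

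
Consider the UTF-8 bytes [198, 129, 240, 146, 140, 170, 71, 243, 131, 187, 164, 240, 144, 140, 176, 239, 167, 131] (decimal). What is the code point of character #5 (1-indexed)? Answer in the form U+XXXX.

Offset 0: leading byte 0xC6 = 11000110 → 2-byte char #1 = C6 81.
Offset 2: leading byte 0xF0 = 11110000 → 4-byte char #2 = F0 92 8C AA.
Offset 6: leading byte 0x47 = 01000111 → 1-byte char #3 = 47.
Offset 7: leading byte 0xF3 = 11110011 → 4-byte char #4 = F3 83 BB A4.
Offset 11: leading byte 0xF0 = 11110000 → 4-byte char #5 = F0 90 8C B0.
Leading byte 0xF0 = 11110000 matches 11110xxx → 4-byte sequence.
Byte 1: 0xF0 = 11110000, payload 000 (3 bits).
Byte 2: 0x90 = 10010000 (10xxxxxx ✓), payload 010000.
Byte 3: 0x8C = 10001100 (10xxxxxx ✓), payload 001100.
Byte 4: 0xB0 = 10110000 (10xxxxxx ✓), payload 110000.
Concatenate: 000010000001100110000 = 0x10330 (21 bits → U+10330).

U+10330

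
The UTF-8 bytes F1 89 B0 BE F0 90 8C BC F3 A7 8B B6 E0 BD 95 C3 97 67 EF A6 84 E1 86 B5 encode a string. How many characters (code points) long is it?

8

Byte at offset 0: 0xF1 = 11110001 → 4-byte char (#1). Advance 4.
Byte at offset 4: 0xF0 = 11110000 → 4-byte char (#2). Advance 4.
Byte at offset 8: 0xF3 = 11110011 → 4-byte char (#3). Advance 4.
Byte at offset 12: 0xE0 = 11100000 → 3-byte char (#4). Advance 3.
Byte at offset 15: 0xC3 = 11000011 → 2-byte char (#5). Advance 2.
Byte at offset 17: 0x67 = 01100111 → 1-byte char (#6). Advance 1.
Byte at offset 18: 0xEF = 11101111 → 3-byte char (#7). Advance 3.
Byte at offset 21: 0xE1 = 11100001 → 3-byte char (#8). Advance 3.
Reached end at offset 24 after 8 code points.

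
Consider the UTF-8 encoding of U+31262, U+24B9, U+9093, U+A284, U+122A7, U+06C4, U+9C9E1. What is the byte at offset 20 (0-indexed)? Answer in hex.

U+31262 → 4-byte form F0 B1 89 A2 at offsets 0–3.
U+24B9 → 3-byte form E2 92 B9 at offsets 4–6.
U+9093 → 3-byte form E9 82 93 at offsets 7–9.
U+A284 → 3-byte form EA 8A 84 at offsets 10–12.
U+122A7 → 4-byte form F0 92 8A A7 at offsets 13–16.
U+06C4 → 2-byte form DB 84 at offsets 17–18.
U+9C9E1 → 4-byte form F2 9C A7 A1 at offsets 19–22.
Offset 20 falls in char 7's range; it's byte 2 of F2 9C A7 A1 = 0x9C.

0x9C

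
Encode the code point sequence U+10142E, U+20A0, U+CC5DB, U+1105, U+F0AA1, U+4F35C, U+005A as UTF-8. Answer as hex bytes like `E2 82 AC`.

F4 81 90 AE E2 82 A0 F3 8C 97 9B E1 84 85 F3 B0 AA A1 F1 8F 8D 9C 5A

U+10142E: 4-byte form → F4 81 90 AE.
U+20A0: 3-byte form → E2 82 A0.
U+CC5DB: 4-byte form → F3 8C 97 9B.
U+1105: 3-byte form → E1 84 85.
U+F0AA1: 4-byte form → F3 B0 AA A1.
U+4F35C: 4-byte form → F1 8F 8D 9C.
U+005A: 1-byte form → 5A.
Concatenated (23 bytes): F4 81 90 AE E2 82 A0 F3 8C 97 9B E1 84 85 F3 B0 AA A1 F1 8F 8D 9C 5A.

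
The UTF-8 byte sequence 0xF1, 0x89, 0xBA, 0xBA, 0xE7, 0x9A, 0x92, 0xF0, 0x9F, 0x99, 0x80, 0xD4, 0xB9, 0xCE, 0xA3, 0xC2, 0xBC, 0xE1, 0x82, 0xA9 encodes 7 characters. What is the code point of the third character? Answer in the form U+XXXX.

U+1F640

Offset 0: leading byte 0xF1 = 11110001 → 4-byte char #1 = F1 89 BA BA.
Offset 4: leading byte 0xE7 = 11100111 → 3-byte char #2 = E7 9A 92.
Offset 7: leading byte 0xF0 = 11110000 → 4-byte char #3 = F0 9F 99 80.
Leading byte 0xF0 = 11110000 matches 11110xxx → 4-byte sequence.
Byte 1: 0xF0 = 11110000, payload 000 (3 bits).
Byte 2: 0x9F = 10011111 (10xxxxxx ✓), payload 011111.
Byte 3: 0x99 = 10011001 (10xxxxxx ✓), payload 011001.
Byte 4: 0x80 = 10000000 (10xxxxxx ✓), payload 000000.
Concatenate: 000011111011001000000 = 0x1F640 (21 bits → U+1F640).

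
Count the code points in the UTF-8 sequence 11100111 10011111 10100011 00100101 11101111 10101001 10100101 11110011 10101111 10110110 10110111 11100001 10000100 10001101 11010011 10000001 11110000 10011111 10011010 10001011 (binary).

Byte at offset 0: 0xE7 = 11100111 → 3-byte char (#1). Advance 3.
Byte at offset 3: 0x25 = 00100101 → 1-byte char (#2). Advance 1.
Byte at offset 4: 0xEF = 11101111 → 3-byte char (#3). Advance 3.
Byte at offset 7: 0xF3 = 11110011 → 4-byte char (#4). Advance 4.
Byte at offset 11: 0xE1 = 11100001 → 3-byte char (#5). Advance 3.
Byte at offset 14: 0xD3 = 11010011 → 2-byte char (#6). Advance 2.
Byte at offset 16: 0xF0 = 11110000 → 4-byte char (#7). Advance 4.
Reached end at offset 20 after 7 code points.

7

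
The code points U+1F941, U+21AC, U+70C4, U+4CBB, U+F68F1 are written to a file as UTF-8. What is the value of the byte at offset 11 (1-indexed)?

1-indexed offset 11 is 0-indexed offset 10.
U+1F941 → 4-byte form F0 9F A5 81 at offsets 0–3.
U+21AC → 3-byte form E2 86 AC at offsets 4–6.
U+70C4 → 3-byte form E7 83 84 at offsets 7–9.
U+4CBB → 3-byte form E4 B2 BB at offsets 10–12.
Offset 10 falls in char 4's range; it's byte 1 of E4 B2 BB = 0xE4.

0xE4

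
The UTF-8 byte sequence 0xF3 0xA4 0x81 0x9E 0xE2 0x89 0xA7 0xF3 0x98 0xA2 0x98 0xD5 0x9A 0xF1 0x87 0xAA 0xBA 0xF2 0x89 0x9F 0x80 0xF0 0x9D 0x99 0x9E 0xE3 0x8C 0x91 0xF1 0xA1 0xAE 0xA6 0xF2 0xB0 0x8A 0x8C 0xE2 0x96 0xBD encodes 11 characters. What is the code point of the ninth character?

Offset 0: leading byte 0xF3 = 11110011 → 4-byte char #1 = F3 A4 81 9E.
Offset 4: leading byte 0xE2 = 11100010 → 3-byte char #2 = E2 89 A7.
Offset 7: leading byte 0xF3 = 11110011 → 4-byte char #3 = F3 98 A2 98.
Offset 11: leading byte 0xD5 = 11010101 → 2-byte char #4 = D5 9A.
Offset 13: leading byte 0xF1 = 11110001 → 4-byte char #5 = F1 87 AA BA.
Offset 17: leading byte 0xF2 = 11110010 → 4-byte char #6 = F2 89 9F 80.
Offset 21: leading byte 0xF0 = 11110000 → 4-byte char #7 = F0 9D 99 9E.
Offset 25: leading byte 0xE3 = 11100011 → 3-byte char #8 = E3 8C 91.
Offset 28: leading byte 0xF1 = 11110001 → 4-byte char #9 = F1 A1 AE A6.
Leading byte 0xF1 = 11110001 matches 11110xxx → 4-byte sequence.
Byte 1: 0xF1 = 11110001, payload 001 (3 bits).
Byte 2: 0xA1 = 10100001 (10xxxxxx ✓), payload 100001.
Byte 3: 0xAE = 10101110 (10xxxxxx ✓), payload 101110.
Byte 4: 0xA6 = 10100110 (10xxxxxx ✓), payload 100110.
Concatenate: 001100001101110100110 = 0x61BA6 (21 bits → U+61BA6).

U+61BA6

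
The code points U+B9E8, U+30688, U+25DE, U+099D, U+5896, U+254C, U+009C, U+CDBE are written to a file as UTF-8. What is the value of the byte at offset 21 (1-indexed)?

0x9C

1-indexed offset 21 is 0-indexed offset 20.
U+B9E8 → 3-byte form EB A7 A8 at offsets 0–2.
U+30688 → 4-byte form F0 B0 9A 88 at offsets 3–6.
U+25DE → 3-byte form E2 97 9E at offsets 7–9.
U+099D → 3-byte form E0 A6 9D at offsets 10–12.
U+5896 → 3-byte form E5 A2 96 at offsets 13–15.
U+254C → 3-byte form E2 95 8C at offsets 16–18.
U+009C → 2-byte form C2 9C at offsets 19–20.
Offset 20 falls in char 7's range; it's byte 2 of C2 9C = 0x9C.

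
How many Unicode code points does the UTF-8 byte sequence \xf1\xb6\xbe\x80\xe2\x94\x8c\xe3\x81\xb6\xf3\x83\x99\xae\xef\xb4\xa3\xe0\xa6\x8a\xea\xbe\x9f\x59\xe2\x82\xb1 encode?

9

Byte at offset 0: 0xF1 = 11110001 → 4-byte char (#1). Advance 4.
Byte at offset 4: 0xE2 = 11100010 → 3-byte char (#2). Advance 3.
Byte at offset 7: 0xE3 = 11100011 → 3-byte char (#3). Advance 3.
Byte at offset 10: 0xF3 = 11110011 → 4-byte char (#4). Advance 4.
Byte at offset 14: 0xEF = 11101111 → 3-byte char (#5). Advance 3.
Byte at offset 17: 0xE0 = 11100000 → 3-byte char (#6). Advance 3.
Byte at offset 20: 0xEA = 11101010 → 3-byte char (#7). Advance 3.
Byte at offset 23: 0x59 = 01011001 → 1-byte char (#8). Advance 1.
Byte at offset 24: 0xE2 = 11100010 → 3-byte char (#9). Advance 3.
Reached end at offset 27 after 9 code points.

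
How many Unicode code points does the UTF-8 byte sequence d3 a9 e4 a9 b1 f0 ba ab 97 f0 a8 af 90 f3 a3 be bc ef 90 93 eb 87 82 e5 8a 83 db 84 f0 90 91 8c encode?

10

Byte at offset 0: 0xD3 = 11010011 → 2-byte char (#1). Advance 2.
Byte at offset 2: 0xE4 = 11100100 → 3-byte char (#2). Advance 3.
Byte at offset 5: 0xF0 = 11110000 → 4-byte char (#3). Advance 4.
Byte at offset 9: 0xF0 = 11110000 → 4-byte char (#4). Advance 4.
Byte at offset 13: 0xF3 = 11110011 → 4-byte char (#5). Advance 4.
Byte at offset 17: 0xEF = 11101111 → 3-byte char (#6). Advance 3.
Byte at offset 20: 0xEB = 11101011 → 3-byte char (#7). Advance 3.
Byte at offset 23: 0xE5 = 11100101 → 3-byte char (#8). Advance 3.
Byte at offset 26: 0xDB = 11011011 → 2-byte char (#9). Advance 2.
Byte at offset 28: 0xF0 = 11110000 → 4-byte char (#10). Advance 4.
Reached end at offset 32 after 10 code points.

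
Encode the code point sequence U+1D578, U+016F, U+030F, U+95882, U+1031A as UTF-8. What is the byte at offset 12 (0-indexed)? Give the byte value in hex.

0xF0

U+1D578 → 4-byte form F0 9D 95 B8 at offsets 0–3.
U+016F → 2-byte form C5 AF at offsets 4–5.
U+030F → 2-byte form CC 8F at offsets 6–7.
U+95882 → 4-byte form F2 95 A2 82 at offsets 8–11.
U+1031A → 4-byte form F0 90 8C 9A at offsets 12–15.
Offset 12 falls in char 5's range; it's byte 1 of F0 90 8C 9A = 0xF0.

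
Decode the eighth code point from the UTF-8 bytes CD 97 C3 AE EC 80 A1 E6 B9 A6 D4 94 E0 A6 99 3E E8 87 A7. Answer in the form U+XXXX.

U+81E7

Offset 0: leading byte 0xCD = 11001101 → 2-byte char #1 = CD 97.
Offset 2: leading byte 0xC3 = 11000011 → 2-byte char #2 = C3 AE.
Offset 4: leading byte 0xEC = 11101100 → 3-byte char #3 = EC 80 A1.
Offset 7: leading byte 0xE6 = 11100110 → 3-byte char #4 = E6 B9 A6.
Offset 10: leading byte 0xD4 = 11010100 → 2-byte char #5 = D4 94.
Offset 12: leading byte 0xE0 = 11100000 → 3-byte char #6 = E0 A6 99.
Offset 15: leading byte 0x3E = 00111110 → 1-byte char #7 = 3E.
Offset 16: leading byte 0xE8 = 11101000 → 3-byte char #8 = E8 87 A7.
Leading byte 0xE8 = 11101000 matches 1110xxxx → 3-byte sequence.
Byte 1: 0xE8 = 11101000, payload 1000 (4 bits).
Byte 2: 0x87 = 10000111 (10xxxxxx ✓), payload 000111.
Byte 3: 0xA7 = 10100111 (10xxxxxx ✓), payload 100111.
Concatenate: 1000000111100111 = 0x81E7 (16 bits → U+81E7).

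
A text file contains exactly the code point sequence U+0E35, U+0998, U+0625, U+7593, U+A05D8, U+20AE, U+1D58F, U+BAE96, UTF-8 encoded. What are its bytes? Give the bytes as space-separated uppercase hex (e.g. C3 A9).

U+0E35: 3-byte form → E0 B8 B5.
U+0998: 3-byte form → E0 A6 98.
U+0625: 2-byte form → D8 A5.
U+7593: 3-byte form → E7 96 93.
U+A05D8: 4-byte form → F2 A0 97 98.
U+20AE: 3-byte form → E2 82 AE.
U+1D58F: 4-byte form → F0 9D 96 8F.
U+BAE96: 4-byte form → F2 BA BA 96.
Concatenated (26 bytes): E0 B8 B5 E0 A6 98 D8 A5 E7 96 93 F2 A0 97 98 E2 82 AE F0 9D 96 8F F2 BA BA 96.

E0 B8 B5 E0 A6 98 D8 A5 E7 96 93 F2 A0 97 98 E2 82 AE F0 9D 96 8F F2 BA BA 96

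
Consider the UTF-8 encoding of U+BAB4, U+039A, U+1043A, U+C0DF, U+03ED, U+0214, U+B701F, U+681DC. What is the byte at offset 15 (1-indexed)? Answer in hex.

1-indexed offset 15 is 0-indexed offset 14.
U+BAB4 → 3-byte form EB AA B4 at offsets 0–2.
U+039A → 2-byte form CE 9A at offsets 3–4.
U+1043A → 4-byte form F0 90 90 BA at offsets 5–8.
U+C0DF → 3-byte form EC 83 9F at offsets 9–11.
U+03ED → 2-byte form CF AD at offsets 12–13.
U+0214 → 2-byte form C8 94 at offsets 14–15.
Offset 14 falls in char 6's range; it's byte 1 of C8 94 = 0xC8.

0xC8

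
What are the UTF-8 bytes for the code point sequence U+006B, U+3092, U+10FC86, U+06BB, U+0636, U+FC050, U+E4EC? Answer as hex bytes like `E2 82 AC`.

6B E3 82 92 F4 8F B2 86 DA BB D8 B6 F3 BC 81 90 EE 93 AC

U+006B: 1-byte form → 6B.
U+3092: 3-byte form → E3 82 92.
U+10FC86: 4-byte form → F4 8F B2 86.
U+06BB: 2-byte form → DA BB.
U+0636: 2-byte form → D8 B6.
U+FC050: 4-byte form → F3 BC 81 90.
U+E4EC: 3-byte form → EE 93 AC.
Concatenated (19 bytes): 6B E3 82 92 F4 8F B2 86 DA BB D8 B6 F3 BC 81 90 EE 93 AC.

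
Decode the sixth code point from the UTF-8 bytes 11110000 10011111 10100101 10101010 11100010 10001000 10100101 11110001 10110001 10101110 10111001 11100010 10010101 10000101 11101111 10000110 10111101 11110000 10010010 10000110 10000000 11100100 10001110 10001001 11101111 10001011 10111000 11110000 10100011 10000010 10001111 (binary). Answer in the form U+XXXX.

Offset 0: leading byte 0xF0 = 11110000 → 4-byte char #1 = F0 9F A5 AA.
Offset 4: leading byte 0xE2 = 11100010 → 3-byte char #2 = E2 88 A5.
Offset 7: leading byte 0xF1 = 11110001 → 4-byte char #3 = F1 B1 AE B9.
Offset 11: leading byte 0xE2 = 11100010 → 3-byte char #4 = E2 95 85.
Offset 14: leading byte 0xEF = 11101111 → 3-byte char #5 = EF 86 BD.
Offset 17: leading byte 0xF0 = 11110000 → 4-byte char #6 = F0 92 86 80.
Leading byte 0xF0 = 11110000 matches 11110xxx → 4-byte sequence.
Byte 1: 0xF0 = 11110000, payload 000 (3 bits).
Byte 2: 0x92 = 10010010 (10xxxxxx ✓), payload 010010.
Byte 3: 0x86 = 10000110 (10xxxxxx ✓), payload 000110.
Byte 4: 0x80 = 10000000 (10xxxxxx ✓), payload 000000.
Concatenate: 000010010000110000000 = 0x12180 (21 bits → U+12180).

U+12180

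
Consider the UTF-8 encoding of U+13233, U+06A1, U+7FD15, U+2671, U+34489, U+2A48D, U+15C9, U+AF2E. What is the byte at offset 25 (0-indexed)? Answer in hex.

0xBC

U+13233 → 4-byte form F0 93 88 B3 at offsets 0–3.
U+06A1 → 2-byte form DA A1 at offsets 4–5.
U+7FD15 → 4-byte form F1 BF B4 95 at offsets 6–9.
U+2671 → 3-byte form E2 99 B1 at offsets 10–12.
U+34489 → 4-byte form F0 B4 92 89 at offsets 13–16.
U+2A48D → 4-byte form F0 AA 92 8D at offsets 17–20.
U+15C9 → 3-byte form E1 97 89 at offsets 21–23.
U+AF2E → 3-byte form EA BC AE at offsets 24–26.
Offset 25 falls in char 8's range; it's byte 2 of EA BC AE = 0xBC.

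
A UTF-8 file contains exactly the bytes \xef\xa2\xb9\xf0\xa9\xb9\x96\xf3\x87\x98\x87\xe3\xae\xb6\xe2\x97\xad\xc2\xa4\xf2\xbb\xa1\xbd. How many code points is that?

7

Byte at offset 0: 0xEF = 11101111 → 3-byte char (#1). Advance 3.
Byte at offset 3: 0xF0 = 11110000 → 4-byte char (#2). Advance 4.
Byte at offset 7: 0xF3 = 11110011 → 4-byte char (#3). Advance 4.
Byte at offset 11: 0xE3 = 11100011 → 3-byte char (#4). Advance 3.
Byte at offset 14: 0xE2 = 11100010 → 3-byte char (#5). Advance 3.
Byte at offset 17: 0xC2 = 11000010 → 2-byte char (#6). Advance 2.
Byte at offset 19: 0xF2 = 11110010 → 4-byte char (#7). Advance 4.
Reached end at offset 23 after 7 code points.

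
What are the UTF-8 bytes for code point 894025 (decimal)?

U+DA449 = 0xDA449 = 894025 decimal. In range U+10000–U+10FFFF → 4-byte form: 11110xxx 10xxxxxx 10xxxxxx 10xxxxxx.
Binary (21 bits): 011011010010001001001.
Split 3+6+6+6: 011 | 011010 | 010001 | 001001.
Byte 1: 11110011 = 0xF3.
Byte 2: 10011010 = 0x9A.
Byte 3: 10010001 = 0x91.
Byte 4: 10001001 = 0x89.

F3 9A 91 89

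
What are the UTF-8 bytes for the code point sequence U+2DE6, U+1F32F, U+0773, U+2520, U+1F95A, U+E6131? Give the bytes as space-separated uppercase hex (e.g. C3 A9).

E2 B7 A6 F0 9F 8C AF DD B3 E2 94 A0 F0 9F A5 9A F3 A6 84 B1

U+2DE6: 3-byte form → E2 B7 A6.
U+1F32F: 4-byte form → F0 9F 8C AF.
U+0773: 2-byte form → DD B3.
U+2520: 3-byte form → E2 94 A0.
U+1F95A: 4-byte form → F0 9F A5 9A.
U+E6131: 4-byte form → F3 A6 84 B1.
Concatenated (20 bytes): E2 B7 A6 F0 9F 8C AF DD B3 E2 94 A0 F0 9F A5 9A F3 A6 84 B1.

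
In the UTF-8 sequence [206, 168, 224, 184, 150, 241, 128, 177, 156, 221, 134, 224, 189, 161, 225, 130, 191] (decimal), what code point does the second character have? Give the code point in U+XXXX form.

U+0E16

Offset 0: leading byte 0xCE = 11001110 → 2-byte char #1 = CE A8.
Offset 2: leading byte 0xE0 = 11100000 → 3-byte char #2 = E0 B8 96.
Leading byte 0xE0 = 11100000 matches 1110xxxx → 3-byte sequence.
Byte 1: 0xE0 = 11100000, payload 0000 (4 bits).
Byte 2: 0xB8 = 10111000 (10xxxxxx ✓), payload 111000.
Byte 3: 0x96 = 10010110 (10xxxxxx ✓), payload 010110.
Concatenate: 0000111000010110 = 0xE16 (16 bits → U+0E16).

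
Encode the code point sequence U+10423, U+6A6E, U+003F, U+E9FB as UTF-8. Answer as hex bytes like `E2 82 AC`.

U+10423: 4-byte form → F0 90 90 A3.
U+6A6E: 3-byte form → E6 A9 AE.
U+003F: 1-byte form → 3F.
U+E9FB: 3-byte form → EE A7 BB.
Concatenated (11 bytes): F0 90 90 A3 E6 A9 AE 3F EE A7 BB.

F0 90 90 A3 E6 A9 AE 3F EE A7 BB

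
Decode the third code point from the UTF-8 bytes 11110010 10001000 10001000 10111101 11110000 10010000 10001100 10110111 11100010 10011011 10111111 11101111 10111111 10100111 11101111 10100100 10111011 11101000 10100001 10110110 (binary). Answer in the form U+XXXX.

U+26FF

Offset 0: leading byte 0xF2 = 11110010 → 4-byte char #1 = F2 88 88 BD.
Offset 4: leading byte 0xF0 = 11110000 → 4-byte char #2 = F0 90 8C B7.
Offset 8: leading byte 0xE2 = 11100010 → 3-byte char #3 = E2 9B BF.
Leading byte 0xE2 = 11100010 matches 1110xxxx → 3-byte sequence.
Byte 1: 0xE2 = 11100010, payload 0010 (4 bits).
Byte 2: 0x9B = 10011011 (10xxxxxx ✓), payload 011011.
Byte 3: 0xBF = 10111111 (10xxxxxx ✓), payload 111111.
Concatenate: 0010011011111111 = 0x26FF (16 bits → U+26FF).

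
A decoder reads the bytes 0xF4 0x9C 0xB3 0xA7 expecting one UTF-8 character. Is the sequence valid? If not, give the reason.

Leading byte 0xF4 = 11110100 → 4-byte form.
Payload = 0x11CCE7, which exceeds U+10FFFF, the maximum Unicode code point. (Leading bytes F5–FF, or F4 followed by ≥ 0x90, are invalid.)

invalid (encodes a value above U+10FFFF)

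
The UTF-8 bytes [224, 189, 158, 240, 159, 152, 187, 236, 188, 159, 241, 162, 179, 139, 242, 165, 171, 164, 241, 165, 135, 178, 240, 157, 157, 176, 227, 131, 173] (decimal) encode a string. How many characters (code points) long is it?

Byte at offset 0: 0xE0 = 11100000 → 3-byte char (#1). Advance 3.
Byte at offset 3: 0xF0 = 11110000 → 4-byte char (#2). Advance 4.
Byte at offset 7: 0xEC = 11101100 → 3-byte char (#3). Advance 3.
Byte at offset 10: 0xF1 = 11110001 → 4-byte char (#4). Advance 4.
Byte at offset 14: 0xF2 = 11110010 → 4-byte char (#5). Advance 4.
Byte at offset 18: 0xF1 = 11110001 → 4-byte char (#6). Advance 4.
Byte at offset 22: 0xF0 = 11110000 → 4-byte char (#7). Advance 4.
Byte at offset 26: 0xE3 = 11100011 → 3-byte char (#8). Advance 3.
Reached end at offset 29 after 8 code points.

8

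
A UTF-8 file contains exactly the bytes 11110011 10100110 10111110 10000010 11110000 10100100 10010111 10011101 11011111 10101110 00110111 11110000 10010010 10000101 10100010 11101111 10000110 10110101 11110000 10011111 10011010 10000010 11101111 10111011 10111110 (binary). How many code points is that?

8

Byte at offset 0: 0xF3 = 11110011 → 4-byte char (#1). Advance 4.
Byte at offset 4: 0xF0 = 11110000 → 4-byte char (#2). Advance 4.
Byte at offset 8: 0xDF = 11011111 → 2-byte char (#3). Advance 2.
Byte at offset 10: 0x37 = 00110111 → 1-byte char (#4). Advance 1.
Byte at offset 11: 0xF0 = 11110000 → 4-byte char (#5). Advance 4.
Byte at offset 15: 0xEF = 11101111 → 3-byte char (#6). Advance 3.
Byte at offset 18: 0xF0 = 11110000 → 4-byte char (#7). Advance 4.
Byte at offset 22: 0xEF = 11101111 → 3-byte char (#8). Advance 3.
Reached end at offset 25 after 8 code points.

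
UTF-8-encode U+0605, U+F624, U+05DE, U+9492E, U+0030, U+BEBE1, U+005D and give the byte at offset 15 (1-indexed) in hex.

1-indexed offset 15 is 0-indexed offset 14.
U+0605 → 2-byte form D8 85 at offsets 0–1.
U+F624 → 3-byte form EF 98 A4 at offsets 2–4.
U+05DE → 2-byte form D7 9E at offsets 5–6.
U+9492E → 4-byte form F2 94 A4 AE at offsets 7–10.
U+0030 → 1-byte form 30 at offsets 11–11.
U+BEBE1 → 4-byte form F2 BE AF A1 at offsets 12–15.
Offset 14 falls in char 6's range; it's byte 3 of F2 BE AF A1 = 0xAF.

0xAF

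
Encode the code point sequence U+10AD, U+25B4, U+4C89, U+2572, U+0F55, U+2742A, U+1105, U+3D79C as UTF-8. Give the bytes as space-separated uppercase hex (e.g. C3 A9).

E1 82 AD E2 96 B4 E4 B2 89 E2 95 B2 E0 BD 95 F0 A7 90 AA E1 84 85 F0 BD 9E 9C

U+10AD: 3-byte form → E1 82 AD.
U+25B4: 3-byte form → E2 96 B4.
U+4C89: 3-byte form → E4 B2 89.
U+2572: 3-byte form → E2 95 B2.
U+0F55: 3-byte form → E0 BD 95.
U+2742A: 4-byte form → F0 A7 90 AA.
U+1105: 3-byte form → E1 84 85.
U+3D79C: 4-byte form → F0 BD 9E 9C.
Concatenated (26 bytes): E1 82 AD E2 96 B4 E4 B2 89 E2 95 B2 E0 BD 95 F0 A7 90 AA E1 84 85 F0 BD 9E 9C.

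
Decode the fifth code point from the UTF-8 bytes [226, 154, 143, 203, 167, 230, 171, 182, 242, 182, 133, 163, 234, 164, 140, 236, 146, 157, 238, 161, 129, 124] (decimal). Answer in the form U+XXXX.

Offset 0: leading byte 0xE2 = 11100010 → 3-byte char #1 = E2 9A 8F.
Offset 3: leading byte 0xCB = 11001011 → 2-byte char #2 = CB A7.
Offset 5: leading byte 0xE6 = 11100110 → 3-byte char #3 = E6 AB B6.
Offset 8: leading byte 0xF2 = 11110010 → 4-byte char #4 = F2 B6 85 A3.
Offset 12: leading byte 0xEA = 11101010 → 3-byte char #5 = EA A4 8C.
Leading byte 0xEA = 11101010 matches 1110xxxx → 3-byte sequence.
Byte 1: 0xEA = 11101010, payload 1010 (4 bits).
Byte 2: 0xA4 = 10100100 (10xxxxxx ✓), payload 100100.
Byte 3: 0x8C = 10001100 (10xxxxxx ✓), payload 001100.
Concatenate: 1010100100001100 = 0xA90C (16 bits → U+A90C).

U+A90C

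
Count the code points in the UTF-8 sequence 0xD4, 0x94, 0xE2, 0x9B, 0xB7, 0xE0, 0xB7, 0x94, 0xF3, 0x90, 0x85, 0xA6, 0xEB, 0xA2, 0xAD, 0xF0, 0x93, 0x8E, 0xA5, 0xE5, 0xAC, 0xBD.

Byte at offset 0: 0xD4 = 11010100 → 2-byte char (#1). Advance 2.
Byte at offset 2: 0xE2 = 11100010 → 3-byte char (#2). Advance 3.
Byte at offset 5: 0xE0 = 11100000 → 3-byte char (#3). Advance 3.
Byte at offset 8: 0xF3 = 11110011 → 4-byte char (#4). Advance 4.
Byte at offset 12: 0xEB = 11101011 → 3-byte char (#5). Advance 3.
Byte at offset 15: 0xF0 = 11110000 → 4-byte char (#6). Advance 4.
Byte at offset 19: 0xE5 = 11100101 → 3-byte char (#7). Advance 3.
Reached end at offset 22 after 7 code points.

7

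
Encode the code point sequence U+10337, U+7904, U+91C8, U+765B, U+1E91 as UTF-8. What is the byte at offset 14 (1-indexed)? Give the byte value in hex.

0xE1

1-indexed offset 14 is 0-indexed offset 13.
U+10337 → 4-byte form F0 90 8C B7 at offsets 0–3.
U+7904 → 3-byte form E7 A4 84 at offsets 4–6.
U+91C8 → 3-byte form E9 87 88 at offsets 7–9.
U+765B → 3-byte form E7 99 9B at offsets 10–12.
U+1E91 → 3-byte form E1 BA 91 at offsets 13–15.
Offset 13 falls in char 5's range; it's byte 1 of E1 BA 91 = 0xE1.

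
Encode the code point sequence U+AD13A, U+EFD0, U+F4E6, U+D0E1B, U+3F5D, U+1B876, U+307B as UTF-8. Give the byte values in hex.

U+AD13A: 4-byte form → F2 AD 84 BA.
U+EFD0: 3-byte form → EE BF 90.
U+F4E6: 3-byte form → EF 93 A6.
U+D0E1B: 4-byte form → F3 90 B8 9B.
U+3F5D: 3-byte form → E3 BD 9D.
U+1B876: 4-byte form → F0 9B A1 B6.
U+307B: 3-byte form → E3 81 BB.
Concatenated (24 bytes): F2 AD 84 BA EE BF 90 EF 93 A6 F3 90 B8 9B E3 BD 9D F0 9B A1 B6 E3 81 BB.

F2 AD 84 BA EE BF 90 EF 93 A6 F3 90 B8 9B E3 BD 9D F0 9B A1 B6 E3 81 BB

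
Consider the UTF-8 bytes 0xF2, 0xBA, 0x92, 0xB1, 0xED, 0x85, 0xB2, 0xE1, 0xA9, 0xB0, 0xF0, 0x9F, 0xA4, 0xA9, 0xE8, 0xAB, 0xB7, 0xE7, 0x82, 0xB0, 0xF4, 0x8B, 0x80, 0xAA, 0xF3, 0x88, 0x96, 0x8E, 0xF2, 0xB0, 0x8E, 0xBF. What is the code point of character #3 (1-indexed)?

U+1A70

Offset 0: leading byte 0xF2 = 11110010 → 4-byte char #1 = F2 BA 92 B1.
Offset 4: leading byte 0xED = 11101101 → 3-byte char #2 = ED 85 B2.
Offset 7: leading byte 0xE1 = 11100001 → 3-byte char #3 = E1 A9 B0.
Leading byte 0xE1 = 11100001 matches 1110xxxx → 3-byte sequence.
Byte 1: 0xE1 = 11100001, payload 0001 (4 bits).
Byte 2: 0xA9 = 10101001 (10xxxxxx ✓), payload 101001.
Byte 3: 0xB0 = 10110000 (10xxxxxx ✓), payload 110000.
Concatenate: 0001101001110000 = 0x1A70 (16 bits → U+1A70).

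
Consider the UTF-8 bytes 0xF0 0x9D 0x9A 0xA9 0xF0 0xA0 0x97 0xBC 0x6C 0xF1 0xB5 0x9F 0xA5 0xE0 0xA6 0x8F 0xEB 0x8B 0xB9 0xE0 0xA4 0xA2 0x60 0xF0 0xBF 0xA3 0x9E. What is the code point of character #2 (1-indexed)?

Offset 0: leading byte 0xF0 = 11110000 → 4-byte char #1 = F0 9D 9A A9.
Offset 4: leading byte 0xF0 = 11110000 → 4-byte char #2 = F0 A0 97 BC.
Leading byte 0xF0 = 11110000 matches 11110xxx → 4-byte sequence.
Byte 1: 0xF0 = 11110000, payload 000 (3 bits).
Byte 2: 0xA0 = 10100000 (10xxxxxx ✓), payload 100000.
Byte 3: 0x97 = 10010111 (10xxxxxx ✓), payload 010111.
Byte 4: 0xBC = 10111100 (10xxxxxx ✓), payload 111100.
Concatenate: 000100000010111111100 = 0x205FC (21 bits → U+205FC).

U+205FC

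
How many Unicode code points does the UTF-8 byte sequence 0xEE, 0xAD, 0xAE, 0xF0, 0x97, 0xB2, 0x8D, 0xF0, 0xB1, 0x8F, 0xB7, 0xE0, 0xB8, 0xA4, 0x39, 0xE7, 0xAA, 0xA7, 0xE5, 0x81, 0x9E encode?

Byte at offset 0: 0xEE = 11101110 → 3-byte char (#1). Advance 3.
Byte at offset 3: 0xF0 = 11110000 → 4-byte char (#2). Advance 4.
Byte at offset 7: 0xF0 = 11110000 → 4-byte char (#3). Advance 4.
Byte at offset 11: 0xE0 = 11100000 → 3-byte char (#4). Advance 3.
Byte at offset 14: 0x39 = 00111001 → 1-byte char (#5). Advance 1.
Byte at offset 15: 0xE7 = 11100111 → 3-byte char (#6). Advance 3.
Byte at offset 18: 0xE5 = 11100101 → 3-byte char (#7). Advance 3.
Reached end at offset 21 after 7 code points.

7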